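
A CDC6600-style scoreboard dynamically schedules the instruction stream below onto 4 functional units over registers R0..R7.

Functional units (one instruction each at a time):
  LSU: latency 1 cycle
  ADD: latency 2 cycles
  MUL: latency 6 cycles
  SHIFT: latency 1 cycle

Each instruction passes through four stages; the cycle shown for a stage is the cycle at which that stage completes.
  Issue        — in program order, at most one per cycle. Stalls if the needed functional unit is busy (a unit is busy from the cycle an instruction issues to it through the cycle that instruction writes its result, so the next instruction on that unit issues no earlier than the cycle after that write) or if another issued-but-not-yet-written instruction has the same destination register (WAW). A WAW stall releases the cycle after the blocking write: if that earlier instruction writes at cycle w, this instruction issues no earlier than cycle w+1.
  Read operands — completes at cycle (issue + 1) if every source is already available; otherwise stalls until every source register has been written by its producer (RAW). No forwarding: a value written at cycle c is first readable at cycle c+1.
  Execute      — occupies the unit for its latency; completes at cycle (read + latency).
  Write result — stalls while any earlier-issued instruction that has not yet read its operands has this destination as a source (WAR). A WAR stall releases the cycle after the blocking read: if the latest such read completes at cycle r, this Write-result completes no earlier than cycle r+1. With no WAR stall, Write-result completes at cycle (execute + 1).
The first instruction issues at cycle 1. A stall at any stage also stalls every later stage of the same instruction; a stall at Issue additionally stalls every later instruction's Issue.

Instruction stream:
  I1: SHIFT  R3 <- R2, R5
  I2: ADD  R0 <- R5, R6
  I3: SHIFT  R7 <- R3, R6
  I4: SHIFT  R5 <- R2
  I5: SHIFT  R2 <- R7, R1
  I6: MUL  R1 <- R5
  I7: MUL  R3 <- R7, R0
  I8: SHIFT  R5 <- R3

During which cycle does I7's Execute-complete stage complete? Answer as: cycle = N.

cycle = 30

cycle 1: I1 issues→SHIFT
cycle 2: I1 reads; I2 issues→ADD
cycle 3: I1 exec-done; I2 reads
cycle 4: I1 writes R3
cycle 5: I2 exec-done; I3 issues→SHIFT
cycle 6: I2 writes R0; I3 reads
cycle 7: I3 exec-done
cycle 8: I3 writes R7
cycle 9: I4 issues→SHIFT
cycle 10: I4 reads
cycle 11: I4 exec-done
cycle 12: I4 writes R5
cycle 13: I5 issues→SHIFT
cycle 14: I5 reads; I6 issues→MUL
cycle 15: I5 exec-done; I6 reads
cycle 16: I5 writes R2
cycle 21: I6 exec-done
cycle 22: I6 writes R1
cycle 23: I7 issues→MUL
cycle 24: I7 reads; I8 issues→SHIFT
cycle 30: I7 exec-done
cycle 31: I7 writes R3
cycle 32: I8 reads
cycle 33: I8 exec-done
cycle 34: I8 writes R5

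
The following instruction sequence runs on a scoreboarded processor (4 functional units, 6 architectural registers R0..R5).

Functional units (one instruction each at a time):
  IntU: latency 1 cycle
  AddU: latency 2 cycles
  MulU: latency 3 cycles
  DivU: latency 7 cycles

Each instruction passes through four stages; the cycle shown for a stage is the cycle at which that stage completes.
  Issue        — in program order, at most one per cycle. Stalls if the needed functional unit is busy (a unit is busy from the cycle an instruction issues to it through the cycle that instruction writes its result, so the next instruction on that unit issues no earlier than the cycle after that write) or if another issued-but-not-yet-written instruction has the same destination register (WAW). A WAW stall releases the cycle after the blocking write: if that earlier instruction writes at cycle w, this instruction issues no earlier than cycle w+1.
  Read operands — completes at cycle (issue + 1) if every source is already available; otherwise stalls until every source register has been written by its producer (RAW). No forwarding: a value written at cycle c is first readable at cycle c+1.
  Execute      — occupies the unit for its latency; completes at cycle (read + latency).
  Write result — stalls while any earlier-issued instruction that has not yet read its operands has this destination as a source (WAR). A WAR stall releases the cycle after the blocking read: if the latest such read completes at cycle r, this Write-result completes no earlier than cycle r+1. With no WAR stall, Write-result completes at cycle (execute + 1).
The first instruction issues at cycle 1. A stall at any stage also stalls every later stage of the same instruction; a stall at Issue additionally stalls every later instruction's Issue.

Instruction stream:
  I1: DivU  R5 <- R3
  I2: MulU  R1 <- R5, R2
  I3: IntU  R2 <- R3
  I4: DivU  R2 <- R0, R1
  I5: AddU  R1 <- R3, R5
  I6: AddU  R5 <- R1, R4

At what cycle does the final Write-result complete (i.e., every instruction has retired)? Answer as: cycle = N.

[1] I1→DivU
[2] I1 RO · I2→MulU
[3] I3→IntU
[4] I3 RO
[5] I3 EX
[9] I1 EX
[10] I1 WR R5
[11] I2 RO
[12] I3 WR R2
[13] I4→DivU
[14] I2 EX
[15] I2 WR R1
[16] I4 RO · I5→AddU
[17] I5 RO
[19] I5 EX
[20] I5 WR R1
[21] I6→AddU
[22] I6 RO
[23] I4 EX
[24] I4 WR R2 · I6 EX
[25] I6 WR R5

cycle = 25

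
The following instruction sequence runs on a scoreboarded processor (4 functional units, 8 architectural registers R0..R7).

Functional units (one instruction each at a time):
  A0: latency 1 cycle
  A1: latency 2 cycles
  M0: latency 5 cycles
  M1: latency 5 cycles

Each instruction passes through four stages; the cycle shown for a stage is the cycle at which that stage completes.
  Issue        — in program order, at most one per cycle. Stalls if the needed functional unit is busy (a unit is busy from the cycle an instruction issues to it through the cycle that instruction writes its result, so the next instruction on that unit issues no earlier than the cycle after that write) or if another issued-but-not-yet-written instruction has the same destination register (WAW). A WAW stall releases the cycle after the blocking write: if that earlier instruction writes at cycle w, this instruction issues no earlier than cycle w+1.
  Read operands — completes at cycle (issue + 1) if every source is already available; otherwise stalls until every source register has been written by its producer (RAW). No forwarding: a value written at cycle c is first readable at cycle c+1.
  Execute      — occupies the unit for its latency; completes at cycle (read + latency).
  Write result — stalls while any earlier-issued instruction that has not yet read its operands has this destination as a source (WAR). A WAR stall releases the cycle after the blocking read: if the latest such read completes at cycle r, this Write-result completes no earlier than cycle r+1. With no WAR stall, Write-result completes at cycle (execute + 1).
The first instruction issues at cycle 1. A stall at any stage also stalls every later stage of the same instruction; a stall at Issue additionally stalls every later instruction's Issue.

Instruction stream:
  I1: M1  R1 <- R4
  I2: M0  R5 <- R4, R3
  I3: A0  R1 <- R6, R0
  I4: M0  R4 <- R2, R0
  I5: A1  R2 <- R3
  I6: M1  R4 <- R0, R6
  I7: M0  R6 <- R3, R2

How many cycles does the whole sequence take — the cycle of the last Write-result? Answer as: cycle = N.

I1: IS=1 RO=2 EX=7 WR=8
I2: IS=2 RO=3 EX=8 WR=9
I3: IS=9 RO=10 EX=11 WR=12  [WAW R1: wait I1 write@8]
I4: IS=10 RO=11 EX=16 WR=17
I5: IS=11 RO=12 EX=14 WR=15
I6: IS=18 RO=19 EX=24 WR=25  [WAW R4: wait I4 write@17]
I7: IS=19 RO=20 EX=25 WR=26

cycle = 26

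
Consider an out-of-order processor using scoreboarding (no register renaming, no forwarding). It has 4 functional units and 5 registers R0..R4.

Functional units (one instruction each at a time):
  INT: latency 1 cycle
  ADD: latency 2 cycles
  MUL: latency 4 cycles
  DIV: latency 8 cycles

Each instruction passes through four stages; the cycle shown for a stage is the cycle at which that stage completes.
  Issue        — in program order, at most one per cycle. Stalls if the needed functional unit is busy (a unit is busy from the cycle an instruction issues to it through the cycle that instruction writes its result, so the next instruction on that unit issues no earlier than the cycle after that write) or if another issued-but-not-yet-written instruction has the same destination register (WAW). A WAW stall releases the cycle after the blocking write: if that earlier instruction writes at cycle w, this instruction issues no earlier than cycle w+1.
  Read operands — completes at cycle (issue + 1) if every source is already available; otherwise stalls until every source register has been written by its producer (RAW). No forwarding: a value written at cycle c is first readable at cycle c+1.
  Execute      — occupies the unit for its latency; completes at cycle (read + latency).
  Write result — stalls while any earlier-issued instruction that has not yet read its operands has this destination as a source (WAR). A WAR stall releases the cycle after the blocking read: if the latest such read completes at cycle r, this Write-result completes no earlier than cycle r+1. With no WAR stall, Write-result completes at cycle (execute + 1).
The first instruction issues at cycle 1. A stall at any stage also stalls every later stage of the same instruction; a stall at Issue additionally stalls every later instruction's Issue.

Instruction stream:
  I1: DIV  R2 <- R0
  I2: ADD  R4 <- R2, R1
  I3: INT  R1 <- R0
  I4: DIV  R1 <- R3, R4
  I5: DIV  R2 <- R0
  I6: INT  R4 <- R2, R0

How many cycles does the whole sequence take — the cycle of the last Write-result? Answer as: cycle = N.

cycle 1: I1 dispatched to DIV
cycle 2: I1 operands ready; I2 dispatched to ADD
cycle 3: I3 dispatched to INT
cycle 4: I3 operands ready
cycle 5: I3 complete
cycle 10: I1 complete
cycle 11: R2←I1
cycle 12: I2 operands ready
cycle 13: R1←I3
cycle 14: I2 complete; I4 dispatched to DIV
cycle 15: R4←I2
cycle 16: I4 operands ready
cycle 24: I4 complete
cycle 25: R1←I4
cycle 26: I5 dispatched to DIV
cycle 27: I5 operands ready; I6 dispatched to INT
cycle 35: I5 complete
cycle 36: R2←I5
cycle 37: I6 operands ready
cycle 38: I6 complete
cycle 39: R4←I6

cycle = 39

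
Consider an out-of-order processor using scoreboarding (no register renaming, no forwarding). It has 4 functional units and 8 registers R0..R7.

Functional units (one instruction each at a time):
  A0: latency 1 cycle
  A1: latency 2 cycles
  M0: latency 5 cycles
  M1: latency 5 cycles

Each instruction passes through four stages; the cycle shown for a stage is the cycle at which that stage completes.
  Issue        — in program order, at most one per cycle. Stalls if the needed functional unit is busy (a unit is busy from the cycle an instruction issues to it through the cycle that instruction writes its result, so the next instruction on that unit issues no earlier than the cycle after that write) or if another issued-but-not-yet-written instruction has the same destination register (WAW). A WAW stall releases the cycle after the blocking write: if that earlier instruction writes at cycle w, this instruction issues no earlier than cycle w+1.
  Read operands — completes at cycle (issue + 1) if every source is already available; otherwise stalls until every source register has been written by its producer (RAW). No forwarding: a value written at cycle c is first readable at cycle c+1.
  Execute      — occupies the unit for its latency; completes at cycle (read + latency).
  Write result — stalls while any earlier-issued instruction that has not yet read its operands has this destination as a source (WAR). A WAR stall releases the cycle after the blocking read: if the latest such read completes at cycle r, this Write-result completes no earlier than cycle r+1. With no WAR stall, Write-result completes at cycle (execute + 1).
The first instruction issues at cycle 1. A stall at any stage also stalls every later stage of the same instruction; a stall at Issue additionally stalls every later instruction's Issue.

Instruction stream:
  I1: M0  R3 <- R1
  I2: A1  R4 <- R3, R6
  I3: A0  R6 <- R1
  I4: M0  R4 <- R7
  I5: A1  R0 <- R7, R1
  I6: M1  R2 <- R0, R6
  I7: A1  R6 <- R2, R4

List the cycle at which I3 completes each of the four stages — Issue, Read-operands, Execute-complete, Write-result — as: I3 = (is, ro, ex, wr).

I3 = (3, 4, 5, 10)

c1: I1→M0
c2: I1 RO, I2→A1
c3: I3→A0
c4: I3 RO
c5: I3 EX
c7: I1 EX
c8: I1 WR R3
c9: I2 RO
c10: I3 WR R6
c11: I2 EX
c12: I2 WR R4
c13: I4→M0
c14: I4 RO, I5→A1
c15: I5 RO, I6→M1
c17: I5 EX
c18: I5 WR R0
c19: I4 EX, I6 RO, I7→A1
c20: I4 WR R4
c24: I6 EX
c25: I6 WR R2
c26: I7 RO
c28: I7 EX
c29: I7 WR R6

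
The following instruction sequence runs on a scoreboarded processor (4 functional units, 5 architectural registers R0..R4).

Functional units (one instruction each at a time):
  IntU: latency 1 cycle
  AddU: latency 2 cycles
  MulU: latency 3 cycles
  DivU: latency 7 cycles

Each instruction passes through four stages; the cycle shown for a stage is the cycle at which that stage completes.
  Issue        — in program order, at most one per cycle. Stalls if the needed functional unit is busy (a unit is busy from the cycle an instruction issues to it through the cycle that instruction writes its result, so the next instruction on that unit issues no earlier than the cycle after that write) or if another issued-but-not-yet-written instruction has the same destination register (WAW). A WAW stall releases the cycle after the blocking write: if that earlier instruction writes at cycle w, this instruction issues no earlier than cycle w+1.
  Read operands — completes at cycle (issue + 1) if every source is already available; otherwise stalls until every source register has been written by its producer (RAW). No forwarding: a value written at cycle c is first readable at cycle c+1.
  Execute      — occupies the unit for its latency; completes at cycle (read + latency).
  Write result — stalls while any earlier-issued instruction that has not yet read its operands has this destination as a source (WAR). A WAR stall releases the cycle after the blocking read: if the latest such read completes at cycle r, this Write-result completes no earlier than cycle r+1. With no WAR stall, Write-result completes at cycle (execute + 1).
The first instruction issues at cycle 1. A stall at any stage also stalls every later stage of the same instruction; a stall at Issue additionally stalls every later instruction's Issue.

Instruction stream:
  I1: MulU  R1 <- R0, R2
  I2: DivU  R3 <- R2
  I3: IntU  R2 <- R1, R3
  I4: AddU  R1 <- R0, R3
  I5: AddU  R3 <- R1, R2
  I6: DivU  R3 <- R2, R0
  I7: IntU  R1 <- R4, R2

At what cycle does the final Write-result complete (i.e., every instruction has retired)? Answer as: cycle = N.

cycle 1: I1 issues→MulU
cycle 2: I1 reads, I2 issues→DivU
cycle 3: I2 reads, I3 issues→IntU
cycle 5: I1 exec-done
cycle 6: I1 writes R1
cycle 7: I4 issues→AddU
cycle 10: I2 exec-done
cycle 11: I2 writes R3
cycle 12: I3 reads, I4 reads
cycle 13: I3 exec-done
cycle 14: I3 writes R2, I4 exec-done
cycle 15: I4 writes R1
cycle 16: I5 issues→AddU
cycle 17: I5 reads
cycle 19: I5 exec-done
cycle 20: I5 writes R3
cycle 21: I6 issues→DivU
cycle 22: I6 reads, I7 issues→IntU
cycle 23: I7 reads
cycle 24: I7 exec-done
cycle 25: I7 writes R1
cycle 29: I6 exec-done
cycle 30: I6 writes R3

cycle = 30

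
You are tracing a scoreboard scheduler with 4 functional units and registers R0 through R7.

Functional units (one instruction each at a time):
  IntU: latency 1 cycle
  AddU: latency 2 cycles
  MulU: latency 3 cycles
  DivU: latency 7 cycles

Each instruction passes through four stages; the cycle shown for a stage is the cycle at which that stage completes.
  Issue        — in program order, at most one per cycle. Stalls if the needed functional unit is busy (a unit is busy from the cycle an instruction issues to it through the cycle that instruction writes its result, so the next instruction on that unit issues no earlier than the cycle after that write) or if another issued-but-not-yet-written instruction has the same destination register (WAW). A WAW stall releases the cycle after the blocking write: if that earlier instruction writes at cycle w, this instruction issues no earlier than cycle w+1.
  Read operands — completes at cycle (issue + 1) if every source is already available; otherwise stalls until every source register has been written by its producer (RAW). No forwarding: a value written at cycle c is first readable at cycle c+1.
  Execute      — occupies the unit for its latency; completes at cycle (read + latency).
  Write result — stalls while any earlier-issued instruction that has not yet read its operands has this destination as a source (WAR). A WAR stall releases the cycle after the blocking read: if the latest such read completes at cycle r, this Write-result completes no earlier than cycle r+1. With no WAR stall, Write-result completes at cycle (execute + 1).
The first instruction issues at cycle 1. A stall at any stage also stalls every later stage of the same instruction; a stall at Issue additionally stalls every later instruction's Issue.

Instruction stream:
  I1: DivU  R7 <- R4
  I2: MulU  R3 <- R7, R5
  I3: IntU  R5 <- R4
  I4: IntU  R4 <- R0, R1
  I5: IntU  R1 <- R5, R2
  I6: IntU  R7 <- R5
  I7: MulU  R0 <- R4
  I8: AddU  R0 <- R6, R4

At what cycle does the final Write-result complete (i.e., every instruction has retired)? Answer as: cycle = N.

cycle = 32

I1: IS=1 RO=2 EX=9 WR=10
I2: IS=2 RO=11 EX=14 WR=15  [RAW R7: wait I1 write@10]
I3: IS=3 RO=4 EX=5 WR=12  [WAR R5: wait I2 read@11]
I4: IS=13 RO=14 EX=15 WR=16  [struct: IntU busy until I3 writes@12]
I5: IS=17 RO=18 EX=19 WR=20  [struct: IntU busy until I4 writes@16]
I6: IS=21 RO=22 EX=23 WR=24  [struct: IntU busy until I5 writes@20]
I7: IS=22 RO=23 EX=26 WR=27
I8: IS=28 RO=29 EX=31 WR=32  [WAW R0: wait I7 write@27]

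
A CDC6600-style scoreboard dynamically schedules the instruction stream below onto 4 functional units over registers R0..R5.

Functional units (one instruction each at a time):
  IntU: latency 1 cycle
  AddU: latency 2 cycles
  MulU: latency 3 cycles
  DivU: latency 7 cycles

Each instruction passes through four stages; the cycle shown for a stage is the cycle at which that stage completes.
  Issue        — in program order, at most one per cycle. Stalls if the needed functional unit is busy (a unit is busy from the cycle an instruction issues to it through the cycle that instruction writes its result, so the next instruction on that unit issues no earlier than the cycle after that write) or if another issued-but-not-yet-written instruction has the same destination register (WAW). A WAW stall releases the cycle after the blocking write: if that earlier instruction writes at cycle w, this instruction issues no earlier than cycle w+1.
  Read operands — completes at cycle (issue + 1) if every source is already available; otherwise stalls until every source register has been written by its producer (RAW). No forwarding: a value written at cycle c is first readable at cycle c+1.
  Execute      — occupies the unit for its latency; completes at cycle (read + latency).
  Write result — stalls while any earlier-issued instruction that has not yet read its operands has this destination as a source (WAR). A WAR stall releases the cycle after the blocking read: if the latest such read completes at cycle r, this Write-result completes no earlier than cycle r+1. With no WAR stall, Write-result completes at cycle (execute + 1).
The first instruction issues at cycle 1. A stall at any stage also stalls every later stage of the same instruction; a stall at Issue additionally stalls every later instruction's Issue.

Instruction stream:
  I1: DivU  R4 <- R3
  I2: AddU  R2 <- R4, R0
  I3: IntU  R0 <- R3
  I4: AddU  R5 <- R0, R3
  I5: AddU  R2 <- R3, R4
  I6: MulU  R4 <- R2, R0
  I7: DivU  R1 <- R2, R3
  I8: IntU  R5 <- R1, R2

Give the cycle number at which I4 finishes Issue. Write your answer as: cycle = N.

1) issue 1, read 2, done 9, write 10
2) issue 2, read 11, done 13, write 14  <RAW R4: wait I1 write@10>
3) issue 3, read 4, done 5, write 12  <WAR R0: wait I2 read@11>
4) issue 15, read 16, done 18, write 19  <struct: AddU busy until I2 writes@14>
5) issue 20, read 21, done 23, write 24  <struct: AddU busy until I4 writes@19>
6) issue 21, read 25, done 28, write 29  <RAW R2: wait I5 write@24>
7) issue 22, read 25, done 32, write 33  <RAW R2: wait I5 write@24>
8) issue 23, read 34, done 35, write 36  <RAW R1: wait I7 write@33>

cycle = 15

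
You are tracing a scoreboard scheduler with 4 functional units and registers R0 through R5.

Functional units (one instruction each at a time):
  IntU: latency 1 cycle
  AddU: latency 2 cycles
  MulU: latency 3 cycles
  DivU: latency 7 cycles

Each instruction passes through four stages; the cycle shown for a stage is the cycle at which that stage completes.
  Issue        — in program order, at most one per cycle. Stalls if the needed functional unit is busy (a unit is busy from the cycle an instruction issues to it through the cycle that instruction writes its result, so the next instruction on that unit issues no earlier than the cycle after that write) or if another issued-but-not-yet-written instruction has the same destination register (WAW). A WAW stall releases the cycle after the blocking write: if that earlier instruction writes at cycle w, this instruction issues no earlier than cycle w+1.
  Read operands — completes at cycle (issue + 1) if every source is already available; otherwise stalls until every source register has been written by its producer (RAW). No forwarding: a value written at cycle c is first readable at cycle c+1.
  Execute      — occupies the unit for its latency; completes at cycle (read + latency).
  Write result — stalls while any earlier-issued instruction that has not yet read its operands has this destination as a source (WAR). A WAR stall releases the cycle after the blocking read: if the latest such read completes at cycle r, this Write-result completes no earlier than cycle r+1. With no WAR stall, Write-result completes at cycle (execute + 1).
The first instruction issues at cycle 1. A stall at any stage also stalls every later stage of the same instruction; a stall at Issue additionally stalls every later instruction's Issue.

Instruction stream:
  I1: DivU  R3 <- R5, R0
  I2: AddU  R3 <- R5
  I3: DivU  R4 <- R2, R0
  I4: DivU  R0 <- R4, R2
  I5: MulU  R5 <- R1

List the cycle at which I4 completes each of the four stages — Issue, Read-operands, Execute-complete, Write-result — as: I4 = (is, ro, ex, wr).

I4 = (22, 23, 30, 31)

  I1 | 1 | 2 | 9 | 10
  I2 | 11 | 12 | 14 | 15   WAW R3: wait I1 write@10
  I3 | 12 | 13 | 20 | 21
  I4 | 22 | 23 | 30 | 31   struct: DivU busy until I3 writes@21
  I5 | 23 | 24 | 27 | 28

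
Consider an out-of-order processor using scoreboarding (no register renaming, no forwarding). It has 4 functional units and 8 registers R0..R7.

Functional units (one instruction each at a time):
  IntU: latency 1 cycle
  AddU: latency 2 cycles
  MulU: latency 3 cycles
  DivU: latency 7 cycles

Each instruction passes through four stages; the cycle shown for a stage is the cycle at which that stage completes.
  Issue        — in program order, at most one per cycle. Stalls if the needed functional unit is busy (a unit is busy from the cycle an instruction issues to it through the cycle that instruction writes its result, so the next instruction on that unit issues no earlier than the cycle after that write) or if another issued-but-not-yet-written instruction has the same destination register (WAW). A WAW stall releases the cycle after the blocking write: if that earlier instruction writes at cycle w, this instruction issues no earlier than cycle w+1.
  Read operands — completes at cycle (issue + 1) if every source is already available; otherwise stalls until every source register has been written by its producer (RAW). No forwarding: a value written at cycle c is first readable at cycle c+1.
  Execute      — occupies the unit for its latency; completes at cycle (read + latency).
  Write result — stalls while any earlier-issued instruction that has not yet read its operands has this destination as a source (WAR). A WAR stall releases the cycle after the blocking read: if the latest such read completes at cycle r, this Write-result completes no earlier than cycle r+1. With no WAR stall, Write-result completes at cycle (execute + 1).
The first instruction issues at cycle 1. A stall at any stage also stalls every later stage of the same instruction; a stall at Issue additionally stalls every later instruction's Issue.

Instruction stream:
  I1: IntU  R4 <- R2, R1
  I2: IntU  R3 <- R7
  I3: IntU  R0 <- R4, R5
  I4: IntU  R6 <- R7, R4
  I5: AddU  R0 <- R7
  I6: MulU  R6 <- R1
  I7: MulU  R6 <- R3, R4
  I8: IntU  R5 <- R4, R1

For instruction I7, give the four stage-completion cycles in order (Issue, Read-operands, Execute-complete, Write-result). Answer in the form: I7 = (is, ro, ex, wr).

  I1 | 1 | 2 | 3 | 4
  I2 | 5 | 6 | 7 | 8   struct: IntU busy until I1 writes@4
  I3 | 9 | 10 | 11 | 12   struct: IntU busy until I2 writes@8
  I4 | 13 | 14 | 15 | 16   struct: IntU busy until I3 writes@12
  I5 | 14 | 15 | 17 | 18
  I6 | 17 | 18 | 21 | 22   WAW R6: wait I4 write@16
  I7 | 23 | 24 | 27 | 28   struct: MulU busy until I6 writes@22
  I8 | 24 | 25 | 26 | 27

I7 = (23, 24, 27, 28)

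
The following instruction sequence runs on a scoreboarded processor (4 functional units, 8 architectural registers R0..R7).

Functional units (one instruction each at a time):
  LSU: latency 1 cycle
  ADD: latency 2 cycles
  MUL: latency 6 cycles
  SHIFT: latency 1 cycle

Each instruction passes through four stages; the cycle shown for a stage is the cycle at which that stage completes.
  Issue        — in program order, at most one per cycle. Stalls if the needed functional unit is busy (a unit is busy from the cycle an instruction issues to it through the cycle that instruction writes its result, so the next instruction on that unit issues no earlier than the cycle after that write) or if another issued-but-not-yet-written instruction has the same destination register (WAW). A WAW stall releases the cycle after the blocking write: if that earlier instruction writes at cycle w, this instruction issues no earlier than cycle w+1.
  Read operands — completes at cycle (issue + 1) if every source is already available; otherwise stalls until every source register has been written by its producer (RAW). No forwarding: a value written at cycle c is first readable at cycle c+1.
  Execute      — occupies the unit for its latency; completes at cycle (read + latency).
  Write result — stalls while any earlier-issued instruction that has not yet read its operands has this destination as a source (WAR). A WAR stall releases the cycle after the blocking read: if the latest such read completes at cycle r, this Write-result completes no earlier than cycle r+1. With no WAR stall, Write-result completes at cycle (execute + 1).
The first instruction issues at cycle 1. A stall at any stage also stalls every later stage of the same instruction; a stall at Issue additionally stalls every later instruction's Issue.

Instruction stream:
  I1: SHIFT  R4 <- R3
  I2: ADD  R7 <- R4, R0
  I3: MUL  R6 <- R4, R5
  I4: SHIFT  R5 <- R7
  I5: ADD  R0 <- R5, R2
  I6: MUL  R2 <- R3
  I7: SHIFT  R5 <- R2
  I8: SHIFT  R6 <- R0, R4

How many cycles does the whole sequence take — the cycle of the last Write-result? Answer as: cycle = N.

[1] I1 issues→SHIFT
[2] I1 reads | I2 issues→ADD
[3] I1 exec-done | I3 issues→MUL
[4] I1 writes R4
[5] I2 reads | I3 reads | I4 issues→SHIFT
[7] I2 exec-done
[8] I2 writes R7
[9] I4 reads | I5 issues→ADD
[10] I4 exec-done
[11] I3 exec-done | I4 writes R5
[12] I3 writes R6 | I5 reads
[13] I6 issues→MUL
[14] I5 exec-done | I6 reads | I7 issues→SHIFT
[15] I5 writes R0
[20] I6 exec-done
[21] I6 writes R2
[22] I7 reads
[23] I7 exec-done
[24] I7 writes R5
[25] I8 issues→SHIFT
[26] I8 reads
[27] I8 exec-done
[28] I8 writes R6

cycle = 28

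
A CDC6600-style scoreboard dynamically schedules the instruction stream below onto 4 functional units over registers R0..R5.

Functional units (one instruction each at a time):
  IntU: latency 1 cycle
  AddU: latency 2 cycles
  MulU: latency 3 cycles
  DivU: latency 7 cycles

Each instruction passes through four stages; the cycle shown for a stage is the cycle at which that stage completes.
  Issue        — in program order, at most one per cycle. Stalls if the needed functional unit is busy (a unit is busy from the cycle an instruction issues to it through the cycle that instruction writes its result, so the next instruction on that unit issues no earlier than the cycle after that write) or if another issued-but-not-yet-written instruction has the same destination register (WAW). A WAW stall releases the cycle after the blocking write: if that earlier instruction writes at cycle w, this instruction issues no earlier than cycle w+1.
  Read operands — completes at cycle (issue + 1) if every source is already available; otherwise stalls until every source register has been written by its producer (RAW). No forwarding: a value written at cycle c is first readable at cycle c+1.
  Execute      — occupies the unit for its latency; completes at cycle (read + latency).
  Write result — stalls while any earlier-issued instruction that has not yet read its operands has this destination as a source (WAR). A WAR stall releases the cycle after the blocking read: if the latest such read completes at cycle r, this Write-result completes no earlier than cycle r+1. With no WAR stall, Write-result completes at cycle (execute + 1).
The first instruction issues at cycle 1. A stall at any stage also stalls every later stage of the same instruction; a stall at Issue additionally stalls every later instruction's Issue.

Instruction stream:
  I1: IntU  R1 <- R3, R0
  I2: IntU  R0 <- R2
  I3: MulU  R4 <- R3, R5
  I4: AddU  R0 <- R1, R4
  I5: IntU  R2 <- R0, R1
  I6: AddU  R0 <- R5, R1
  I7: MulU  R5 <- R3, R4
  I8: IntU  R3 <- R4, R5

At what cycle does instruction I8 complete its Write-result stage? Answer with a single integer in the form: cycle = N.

  I1 | 1 | 2 | 3 | 4
  I2 | 5 | 6 | 7 | 8   struct: IntU busy until I1 writes@4
  I3 | 6 | 7 | 10 | 11
  I4 | 9 | 12 | 14 | 15   WAW R0: wait I2 write@8 · RAW R4: wait I3 write@11
  I5 | 10 | 16 | 17 | 18   RAW R0: wait I4 write@15
  I6 | 16 | 17 | 19 | 20   struct: AddU busy until I4 writes@15
  I7 | 17 | 18 | 21 | 22
  I8 | 19 | 23 | 24 | 25   struct: IntU busy until I5 writes@18 · RAW R5: wait I7 write@22

cycle = 25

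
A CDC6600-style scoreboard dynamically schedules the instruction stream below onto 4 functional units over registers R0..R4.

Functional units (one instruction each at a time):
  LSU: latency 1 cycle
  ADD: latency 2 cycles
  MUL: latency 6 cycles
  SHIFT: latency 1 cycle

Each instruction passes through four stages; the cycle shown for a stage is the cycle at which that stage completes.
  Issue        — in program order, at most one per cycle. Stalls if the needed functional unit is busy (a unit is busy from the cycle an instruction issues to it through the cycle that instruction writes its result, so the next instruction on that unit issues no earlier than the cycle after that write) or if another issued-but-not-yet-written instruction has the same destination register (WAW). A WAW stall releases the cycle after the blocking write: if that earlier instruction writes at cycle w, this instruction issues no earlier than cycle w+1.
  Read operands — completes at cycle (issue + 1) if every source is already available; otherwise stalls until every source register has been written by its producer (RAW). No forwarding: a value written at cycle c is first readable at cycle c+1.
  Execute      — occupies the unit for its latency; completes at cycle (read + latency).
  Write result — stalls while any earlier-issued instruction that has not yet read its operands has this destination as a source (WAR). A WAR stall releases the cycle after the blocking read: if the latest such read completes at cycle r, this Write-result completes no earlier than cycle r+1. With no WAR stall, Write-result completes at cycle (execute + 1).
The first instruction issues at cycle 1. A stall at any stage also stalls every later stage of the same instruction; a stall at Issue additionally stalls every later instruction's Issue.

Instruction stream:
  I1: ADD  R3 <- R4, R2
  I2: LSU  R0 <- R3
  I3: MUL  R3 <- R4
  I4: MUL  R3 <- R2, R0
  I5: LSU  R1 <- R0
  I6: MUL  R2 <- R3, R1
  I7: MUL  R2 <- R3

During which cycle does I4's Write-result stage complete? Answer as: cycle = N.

cycle 1: I1 dispatched to ADD
cycle 2: I1 operands ready | I2 dispatched to LSU
cycle 4: I1 complete
cycle 5: R3←I1
cycle 6: I2 operands ready | I3 dispatched to MUL
cycle 7: I2 complete | I3 operands ready
cycle 8: R0←I2
cycle 13: I3 complete
cycle 14: R3←I3
cycle 15: I4 dispatched to MUL
cycle 16: I4 operands ready | I5 dispatched to LSU
cycle 17: I5 operands ready
cycle 18: I5 complete
cycle 19: R1←I5
cycle 22: I4 complete
cycle 23: R3←I4
cycle 24: I6 dispatched to MUL
cycle 25: I6 operands ready
cycle 31: I6 complete
cycle 32: R2←I6
cycle 33: I7 dispatched to MUL
cycle 34: I7 operands ready
cycle 40: I7 complete
cycle 41: R2←I7

cycle = 23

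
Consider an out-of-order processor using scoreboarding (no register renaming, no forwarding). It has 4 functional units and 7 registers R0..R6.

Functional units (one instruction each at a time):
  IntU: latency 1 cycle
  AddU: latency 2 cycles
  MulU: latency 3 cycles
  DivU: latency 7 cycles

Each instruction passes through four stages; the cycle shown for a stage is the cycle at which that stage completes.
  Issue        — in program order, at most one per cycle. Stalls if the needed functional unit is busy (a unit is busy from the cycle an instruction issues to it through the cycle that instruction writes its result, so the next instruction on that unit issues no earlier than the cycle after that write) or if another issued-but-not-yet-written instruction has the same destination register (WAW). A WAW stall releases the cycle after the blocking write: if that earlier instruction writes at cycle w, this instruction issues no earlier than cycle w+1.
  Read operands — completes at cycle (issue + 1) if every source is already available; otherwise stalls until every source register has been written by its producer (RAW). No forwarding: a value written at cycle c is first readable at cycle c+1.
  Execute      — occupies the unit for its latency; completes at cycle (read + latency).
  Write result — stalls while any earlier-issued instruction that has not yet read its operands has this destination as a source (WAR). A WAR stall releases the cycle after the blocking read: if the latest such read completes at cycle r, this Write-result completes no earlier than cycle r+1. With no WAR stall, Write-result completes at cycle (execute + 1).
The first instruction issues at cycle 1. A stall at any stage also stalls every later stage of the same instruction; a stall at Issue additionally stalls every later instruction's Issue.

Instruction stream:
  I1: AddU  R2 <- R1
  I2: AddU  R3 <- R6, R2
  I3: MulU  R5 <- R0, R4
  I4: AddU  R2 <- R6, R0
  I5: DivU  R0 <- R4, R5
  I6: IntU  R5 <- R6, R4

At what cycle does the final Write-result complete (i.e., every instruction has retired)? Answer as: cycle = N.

cycle = 21

c1: issue I1 (AddU)
c2: I1 read-ops
c4: I1 finished on AddU
c5: I1→R2
c6: issue I2 (AddU)
c7: I2 read-ops | issue I3 (MulU)
c8: I3 read-ops
c9: I2 finished on AddU
c10: I2→R3
c11: I3 finished on MulU | issue I4 (AddU)
c12: I3→R5 | I4 read-ops | issue I5 (DivU)
c13: I5 read-ops | issue I6 (IntU)
c14: I4 finished on AddU | I6 read-ops
c15: I4→R2 | I6 finished on IntU
c16: I6→R5
c20: I5 finished on DivU
c21: I5→R0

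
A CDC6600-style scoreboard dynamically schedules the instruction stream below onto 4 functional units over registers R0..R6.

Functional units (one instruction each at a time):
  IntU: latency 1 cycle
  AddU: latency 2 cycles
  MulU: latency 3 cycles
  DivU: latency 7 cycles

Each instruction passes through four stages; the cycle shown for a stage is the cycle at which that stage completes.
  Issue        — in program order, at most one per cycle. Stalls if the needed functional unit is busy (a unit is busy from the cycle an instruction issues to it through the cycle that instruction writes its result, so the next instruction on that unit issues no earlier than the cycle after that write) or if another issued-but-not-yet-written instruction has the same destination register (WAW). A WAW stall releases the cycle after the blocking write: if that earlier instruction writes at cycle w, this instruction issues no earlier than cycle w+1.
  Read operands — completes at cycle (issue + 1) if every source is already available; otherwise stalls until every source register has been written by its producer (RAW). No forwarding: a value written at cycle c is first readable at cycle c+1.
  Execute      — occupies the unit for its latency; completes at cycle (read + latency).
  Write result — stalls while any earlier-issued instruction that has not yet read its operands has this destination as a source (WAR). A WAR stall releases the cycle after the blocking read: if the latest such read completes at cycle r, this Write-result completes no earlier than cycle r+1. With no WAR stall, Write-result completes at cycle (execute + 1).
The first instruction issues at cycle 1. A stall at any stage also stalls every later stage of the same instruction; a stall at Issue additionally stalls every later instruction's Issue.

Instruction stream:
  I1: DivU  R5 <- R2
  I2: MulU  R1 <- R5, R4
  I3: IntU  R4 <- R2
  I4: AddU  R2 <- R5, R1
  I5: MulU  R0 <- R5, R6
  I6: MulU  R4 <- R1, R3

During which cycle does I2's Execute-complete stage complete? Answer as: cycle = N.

cycle = 14

I1  is:1  ro:2  ex:9  wr:10
I2  is:2  ro:11  ex:14  wr:15  — RAW R5: wait I1 write@10
I3  is:3  ro:4  ex:5  wr:12  — WAR R4: wait I2 read@11
I4  is:4  ro:16  ex:18  wr:19  — RAW R1: wait I2 write@15
I5  is:16  ro:17  ex:20  wr:21  — struct: MulU busy until I2 writes@15
I6  is:22  ro:23  ex:26  wr:27  — struct: MulU busy until I5 writes@21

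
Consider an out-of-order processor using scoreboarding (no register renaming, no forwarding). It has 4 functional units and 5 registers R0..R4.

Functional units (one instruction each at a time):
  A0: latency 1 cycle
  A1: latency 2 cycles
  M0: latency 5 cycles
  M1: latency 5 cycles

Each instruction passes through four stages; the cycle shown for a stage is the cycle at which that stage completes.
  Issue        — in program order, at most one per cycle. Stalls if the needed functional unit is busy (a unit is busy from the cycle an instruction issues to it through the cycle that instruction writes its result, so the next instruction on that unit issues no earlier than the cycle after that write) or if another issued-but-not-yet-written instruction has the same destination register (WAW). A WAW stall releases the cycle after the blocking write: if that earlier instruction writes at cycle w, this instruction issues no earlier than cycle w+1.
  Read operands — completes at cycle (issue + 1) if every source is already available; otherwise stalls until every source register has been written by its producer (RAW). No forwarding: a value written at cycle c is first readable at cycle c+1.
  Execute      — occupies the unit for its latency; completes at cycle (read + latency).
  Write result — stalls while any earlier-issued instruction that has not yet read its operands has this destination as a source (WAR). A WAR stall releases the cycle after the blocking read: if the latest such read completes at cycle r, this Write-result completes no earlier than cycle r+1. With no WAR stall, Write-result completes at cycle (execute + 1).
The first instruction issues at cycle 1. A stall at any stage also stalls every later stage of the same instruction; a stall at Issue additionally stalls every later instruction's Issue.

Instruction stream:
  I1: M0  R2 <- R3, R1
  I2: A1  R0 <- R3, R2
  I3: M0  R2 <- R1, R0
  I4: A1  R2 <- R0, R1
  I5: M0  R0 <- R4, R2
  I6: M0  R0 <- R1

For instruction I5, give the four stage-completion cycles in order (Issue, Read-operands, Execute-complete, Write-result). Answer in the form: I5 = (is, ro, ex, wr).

I1 -> (1, 2, 7, 8)
I2 -> (2, 9, 11, 12)  // RAW R2: wait I1 write@8
I3 -> (9, 13, 18, 19)  // struct: M0 busy until I1 writes@8, RAW R0: wait I2 write@12
I4 -> (20, 21, 23, 24)  // WAW R2: wait I3 write@19
I5 -> (21, 25, 30, 31)  // RAW R2: wait I4 write@24
I6 -> (32, 33, 38, 39)  // struct: M0 busy until I5 writes@31

I5 = (21, 25, 30, 31)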